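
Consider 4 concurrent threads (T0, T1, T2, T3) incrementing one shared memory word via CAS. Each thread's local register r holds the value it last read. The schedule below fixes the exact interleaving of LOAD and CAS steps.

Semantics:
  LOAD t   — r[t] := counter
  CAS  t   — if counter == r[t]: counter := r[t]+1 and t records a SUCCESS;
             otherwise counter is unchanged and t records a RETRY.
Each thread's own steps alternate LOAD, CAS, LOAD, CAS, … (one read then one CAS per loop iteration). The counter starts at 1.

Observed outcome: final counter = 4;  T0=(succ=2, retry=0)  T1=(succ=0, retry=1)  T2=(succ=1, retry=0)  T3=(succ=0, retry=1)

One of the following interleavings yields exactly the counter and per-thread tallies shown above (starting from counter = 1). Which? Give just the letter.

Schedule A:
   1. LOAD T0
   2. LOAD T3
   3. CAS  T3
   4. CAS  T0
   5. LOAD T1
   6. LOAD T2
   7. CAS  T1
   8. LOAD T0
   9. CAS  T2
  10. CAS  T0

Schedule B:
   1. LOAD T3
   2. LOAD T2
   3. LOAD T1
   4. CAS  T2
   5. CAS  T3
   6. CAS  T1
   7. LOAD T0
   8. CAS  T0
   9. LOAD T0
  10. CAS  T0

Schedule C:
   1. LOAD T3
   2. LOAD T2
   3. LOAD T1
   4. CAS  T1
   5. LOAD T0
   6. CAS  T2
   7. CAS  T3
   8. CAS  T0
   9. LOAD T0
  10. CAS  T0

Run B:
#1 T3 reads 1
#2 T2 reads 1
#3 T1 reads 1
#4 T2 CAS(1→2) writes; counter now 2
#5 T3 CAS(1→2) fails; counter now 2
#6 T1 CAS(1→2) fails; counter now 2
#7 T0 reads 2
#8 T0 CAS(2→3) writes; counter now 3
#9 T0 reads 3
#10 T0 CAS(3→4) writes; counter now 4

B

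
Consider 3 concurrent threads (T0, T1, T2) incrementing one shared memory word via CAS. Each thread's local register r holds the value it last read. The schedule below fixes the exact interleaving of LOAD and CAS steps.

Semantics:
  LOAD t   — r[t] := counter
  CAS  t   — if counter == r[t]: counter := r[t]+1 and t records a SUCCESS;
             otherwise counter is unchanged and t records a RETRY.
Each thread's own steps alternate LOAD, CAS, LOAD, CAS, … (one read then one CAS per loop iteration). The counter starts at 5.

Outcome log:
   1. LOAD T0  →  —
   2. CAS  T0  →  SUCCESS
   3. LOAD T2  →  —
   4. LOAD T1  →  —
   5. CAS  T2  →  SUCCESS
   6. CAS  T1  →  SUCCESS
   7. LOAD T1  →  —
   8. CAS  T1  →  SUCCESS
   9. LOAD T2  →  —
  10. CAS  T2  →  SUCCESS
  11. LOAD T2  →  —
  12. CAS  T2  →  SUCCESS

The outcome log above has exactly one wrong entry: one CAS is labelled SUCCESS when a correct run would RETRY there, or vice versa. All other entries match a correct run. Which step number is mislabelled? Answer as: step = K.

step = 6

Reference trace:
1. LOAD T0 → mem=5 r[T0]=5 [LOAD]
2. CAS T0 → mem=6 r[T0]=5 [OK]
3. LOAD T2 → mem=6 r[T2]=6 [LOAD]
4. LOAD T1 → mem=6 r[T1]=6 [LOAD]
5. CAS T2 → mem=7 r[T2]=6 [OK]
6. CAS T1 → mem=7 r[T1]=6 [RETRY]
7. LOAD T1 → mem=7 r[T1]=7 [LOAD]
8. CAS T1 → mem=8 r[T1]=7 [OK]
9. LOAD T2 → mem=8 r[T2]=8 [LOAD]
10. CAS T2 → mem=9 r[T2]=8 [OK]
11. LOAD T2 → mem=9 r[T2]=9 [LOAD]
12. CAS T2 → mem=10 r[T2]=9 [OK]
Log disagrees first at step 6.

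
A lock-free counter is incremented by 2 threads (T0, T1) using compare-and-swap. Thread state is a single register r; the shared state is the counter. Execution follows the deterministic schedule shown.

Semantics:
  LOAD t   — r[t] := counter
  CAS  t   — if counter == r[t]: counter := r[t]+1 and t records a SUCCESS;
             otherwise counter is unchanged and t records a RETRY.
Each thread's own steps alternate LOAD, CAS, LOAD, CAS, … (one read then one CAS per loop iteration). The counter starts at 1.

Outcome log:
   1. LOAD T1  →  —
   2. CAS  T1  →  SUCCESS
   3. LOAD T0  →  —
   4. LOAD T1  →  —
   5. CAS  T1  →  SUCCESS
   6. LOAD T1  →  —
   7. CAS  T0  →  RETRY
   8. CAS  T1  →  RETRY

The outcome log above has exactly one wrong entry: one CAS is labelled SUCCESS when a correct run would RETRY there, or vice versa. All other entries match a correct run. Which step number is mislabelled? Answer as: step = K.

Re-executing:
[1] T1.load  rd  (counter 1, T1.r 1)
[2] T1.cas  hit  (counter 2, T1.r 1)
[3] T0.load  rd  (counter 2, T0.r 2)
[4] T1.load  rd  (counter 2, T1.r 2)
[5] T1.cas  hit  (counter 3, T1.r 2)
[6] T1.load  rd  (counter 3, T1.r 3)
[7] T0.cas  miss  (counter 3, T0.r 2)
[8] T1.cas  hit  (counter 4, T1.r 3)
Mismatch at 8.

step = 8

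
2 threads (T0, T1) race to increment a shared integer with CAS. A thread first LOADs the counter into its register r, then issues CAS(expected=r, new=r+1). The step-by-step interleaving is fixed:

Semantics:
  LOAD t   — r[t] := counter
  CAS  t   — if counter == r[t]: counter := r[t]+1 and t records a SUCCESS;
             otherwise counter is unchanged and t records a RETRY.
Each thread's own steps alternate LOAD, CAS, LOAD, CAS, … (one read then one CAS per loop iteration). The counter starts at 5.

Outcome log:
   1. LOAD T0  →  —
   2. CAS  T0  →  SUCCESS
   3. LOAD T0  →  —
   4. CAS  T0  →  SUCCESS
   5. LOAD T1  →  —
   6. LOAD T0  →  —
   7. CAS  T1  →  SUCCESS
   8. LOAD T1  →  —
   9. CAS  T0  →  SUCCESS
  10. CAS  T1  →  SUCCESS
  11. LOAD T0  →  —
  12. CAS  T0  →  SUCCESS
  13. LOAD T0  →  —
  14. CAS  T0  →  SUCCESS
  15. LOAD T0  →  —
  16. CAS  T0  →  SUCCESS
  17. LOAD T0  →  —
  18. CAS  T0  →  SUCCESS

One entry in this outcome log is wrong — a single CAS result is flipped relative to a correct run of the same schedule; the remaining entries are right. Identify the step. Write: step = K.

step = 9

Re-executing:
T0 LOAD — after: cnt=5, r=5 — load
T0 CAS — after: cnt=6, r=5 — ok
T0 LOAD — after: cnt=6, r=6 — load
T0 CAS — after: cnt=7, r=6 — ok
T1 LOAD — after: cnt=7, r=7 — load
T0 LOAD — after: cnt=7, r=7 — load
T1 CAS — after: cnt=8, r=7 — ok
T1 LOAD — after: cnt=8, r=8 — load
T0 CAS — after: cnt=8, r=7 — retry
T1 CAS — after: cnt=9, r=8 — ok
T0 LOAD — after: cnt=9, r=9 — load
T0 CAS — after: cnt=10, r=9 — ok
T0 LOAD — after: cnt=10, r=10 — load
T0 CAS — after: cnt=11, r=10 — ok
T0 LOAD — after: cnt=11, r=11 — load
T0 CAS — after: cnt=12, r=11 — ok
T0 LOAD — after: cnt=12, r=12 — load
T0 CAS — after: cnt=13, r=12 — ok
Mismatch at 9.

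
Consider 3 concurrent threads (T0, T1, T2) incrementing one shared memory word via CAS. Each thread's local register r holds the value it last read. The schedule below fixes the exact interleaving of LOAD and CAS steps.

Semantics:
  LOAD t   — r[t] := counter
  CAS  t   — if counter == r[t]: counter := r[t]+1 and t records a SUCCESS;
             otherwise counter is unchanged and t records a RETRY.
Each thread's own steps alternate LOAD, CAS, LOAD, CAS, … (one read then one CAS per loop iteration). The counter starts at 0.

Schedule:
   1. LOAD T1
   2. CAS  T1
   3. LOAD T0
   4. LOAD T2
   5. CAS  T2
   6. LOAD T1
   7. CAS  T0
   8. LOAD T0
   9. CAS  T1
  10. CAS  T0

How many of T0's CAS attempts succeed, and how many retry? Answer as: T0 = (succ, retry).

T0 = (0, 2)

[1] T1.load  rd  (counter 0, T1.r 0)
[2] T1.cas  hit  (counter 1, T1.r 0)
[3] T0.load  rd  (counter 1, T0.r 1)
[4] T2.load  rd  (counter 1, T2.r 1)
[5] T2.cas  hit  (counter 2, T2.r 1)
[6] T1.load  rd  (counter 2, T1.r 2)
[7] T0.cas  miss  (counter 2, T0.r 1)
[8] T0.load  rd  (counter 2, T0.r 2)
[9] T1.cas  hit  (counter 3, T1.r 2)
[10] T0.cas  miss  (counter 3, T0.r 2)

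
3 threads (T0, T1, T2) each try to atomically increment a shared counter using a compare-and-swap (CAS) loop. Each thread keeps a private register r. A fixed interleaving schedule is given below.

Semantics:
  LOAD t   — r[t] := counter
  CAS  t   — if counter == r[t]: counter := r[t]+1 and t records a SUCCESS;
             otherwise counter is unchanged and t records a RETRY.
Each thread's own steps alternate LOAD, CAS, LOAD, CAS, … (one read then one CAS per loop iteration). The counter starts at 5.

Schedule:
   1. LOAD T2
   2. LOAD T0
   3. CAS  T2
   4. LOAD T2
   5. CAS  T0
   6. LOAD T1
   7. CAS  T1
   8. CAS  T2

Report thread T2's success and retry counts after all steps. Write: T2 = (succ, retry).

[1] T2.load  rd  (counter 5, T2.r 5)
[2] T0.load  rd  (counter 5, T0.r 5)
[3] T2.cas  hit  (counter 6, T2.r 5)
[4] T2.load  rd  (counter 6, T2.r 6)
[5] T0.cas  miss  (counter 6, T0.r 5)
[6] T1.load  rd  (counter 6, T1.r 6)
[7] T1.cas  hit  (counter 7, T1.r 6)
[8] T2.cas  miss  (counter 7, T2.r 6)

T2 = (1, 1)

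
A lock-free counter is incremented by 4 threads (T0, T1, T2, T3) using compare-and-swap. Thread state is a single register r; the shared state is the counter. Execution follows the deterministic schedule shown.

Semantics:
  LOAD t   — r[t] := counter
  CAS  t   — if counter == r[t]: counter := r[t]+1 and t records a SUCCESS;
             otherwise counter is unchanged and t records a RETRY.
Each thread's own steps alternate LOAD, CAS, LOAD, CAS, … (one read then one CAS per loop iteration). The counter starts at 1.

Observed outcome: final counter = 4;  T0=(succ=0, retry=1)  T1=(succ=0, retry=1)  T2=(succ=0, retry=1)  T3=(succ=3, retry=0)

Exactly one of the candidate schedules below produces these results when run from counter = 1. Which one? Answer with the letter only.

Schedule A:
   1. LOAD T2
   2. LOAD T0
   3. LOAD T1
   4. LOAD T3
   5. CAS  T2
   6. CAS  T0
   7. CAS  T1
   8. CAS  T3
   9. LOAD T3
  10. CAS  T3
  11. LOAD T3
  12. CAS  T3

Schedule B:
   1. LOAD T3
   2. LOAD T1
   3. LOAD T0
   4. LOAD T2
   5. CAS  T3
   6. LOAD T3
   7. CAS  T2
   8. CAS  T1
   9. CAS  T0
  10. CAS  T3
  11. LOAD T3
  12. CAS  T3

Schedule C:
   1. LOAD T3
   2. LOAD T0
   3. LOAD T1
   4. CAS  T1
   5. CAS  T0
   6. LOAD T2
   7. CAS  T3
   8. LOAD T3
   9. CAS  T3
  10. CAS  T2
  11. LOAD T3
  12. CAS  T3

B

Simulating candidate B:
T3 LOAD — after: cnt=1, r=1 — load
T1 LOAD — after: cnt=1, r=1 — load
T0 LOAD — after: cnt=1, r=1 — load
T2 LOAD — after: cnt=1, r=1 — load
T3 CAS — after: cnt=2, r=1 — ok
T3 LOAD — after: cnt=2, r=2 — load
T2 CAS — after: cnt=2, r=1 — retry
T1 CAS — after: cnt=2, r=1 — retry
T0 CAS — after: cnt=2, r=1 — retry
T3 CAS — after: cnt=3, r=2 — ok
T3 LOAD — after: cnt=3, r=3 — load
T3 CAS — after: cnt=4, r=3 — ok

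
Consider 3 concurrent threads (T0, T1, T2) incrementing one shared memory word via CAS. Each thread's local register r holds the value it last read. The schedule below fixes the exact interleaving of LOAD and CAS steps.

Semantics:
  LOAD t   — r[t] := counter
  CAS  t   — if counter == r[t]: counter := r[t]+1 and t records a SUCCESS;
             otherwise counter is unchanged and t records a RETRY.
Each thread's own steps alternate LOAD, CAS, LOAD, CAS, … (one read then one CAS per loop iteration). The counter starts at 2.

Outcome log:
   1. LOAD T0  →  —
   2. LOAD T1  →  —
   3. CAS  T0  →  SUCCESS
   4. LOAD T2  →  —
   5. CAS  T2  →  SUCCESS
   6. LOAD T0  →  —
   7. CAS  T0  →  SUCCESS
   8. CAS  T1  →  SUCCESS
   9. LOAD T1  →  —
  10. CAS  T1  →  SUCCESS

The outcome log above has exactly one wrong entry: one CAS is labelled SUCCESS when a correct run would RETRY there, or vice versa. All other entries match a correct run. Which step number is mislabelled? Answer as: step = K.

step = 8

Reference trace:
   1) LOAD T0:  M=2  r_T0=2
   2) LOAD T1:  M=2  r_T1=2
   3) CAS  T0:  M=3  r_T0=2 ✓
   4) LOAD T2:  M=3  r_T2=3
   5) CAS  T2:  M=4  r_T2=3 ✓
   6) LOAD T0:  M=4  r_T0=4
   7) CAS  T0:  M=5  r_T0=4 ✓
   8) CAS  T1:  M=5  r_T1=2 ✗
   9) LOAD T1:  M=5  r_T1=5
  10) CAS  T1:  M=6  r_T1=5 ✓
Flip is step 8.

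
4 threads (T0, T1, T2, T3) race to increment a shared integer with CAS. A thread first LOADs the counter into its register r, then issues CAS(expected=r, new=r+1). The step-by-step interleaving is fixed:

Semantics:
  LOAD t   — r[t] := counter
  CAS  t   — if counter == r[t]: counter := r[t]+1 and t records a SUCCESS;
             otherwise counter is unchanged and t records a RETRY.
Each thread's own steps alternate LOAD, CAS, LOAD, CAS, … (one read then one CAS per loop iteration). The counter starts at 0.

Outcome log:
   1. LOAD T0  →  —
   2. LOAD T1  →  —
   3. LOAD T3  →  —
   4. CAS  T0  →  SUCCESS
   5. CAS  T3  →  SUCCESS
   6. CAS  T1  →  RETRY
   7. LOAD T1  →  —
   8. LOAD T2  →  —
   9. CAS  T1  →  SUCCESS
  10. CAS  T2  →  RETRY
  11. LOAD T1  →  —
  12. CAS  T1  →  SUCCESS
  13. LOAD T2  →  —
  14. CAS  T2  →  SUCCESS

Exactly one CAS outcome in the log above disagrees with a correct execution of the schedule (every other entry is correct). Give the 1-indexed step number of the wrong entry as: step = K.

step = 5

Re-executing:
T0 LOAD — after: cnt=0, r=0 — load
T1 LOAD — after: cnt=0, r=0 — load
T3 LOAD — after: cnt=0, r=0 — load
T0 CAS — after: cnt=1, r=0 — ok
T3 CAS — after: cnt=1, r=0 — retry
T1 CAS — after: cnt=1, r=0 — retry
T1 LOAD — after: cnt=1, r=1 — load
T2 LOAD — after: cnt=1, r=1 — load
T1 CAS — after: cnt=2, r=1 — ok
T2 CAS — after: cnt=2, r=1 — retry
T1 LOAD — after: cnt=2, r=2 — load
T1 CAS — after: cnt=3, r=2 — ok
T2 LOAD — after: cnt=3, r=3 — load
T2 CAS — after: cnt=4, r=3 — ok
Log disagrees first at step 5.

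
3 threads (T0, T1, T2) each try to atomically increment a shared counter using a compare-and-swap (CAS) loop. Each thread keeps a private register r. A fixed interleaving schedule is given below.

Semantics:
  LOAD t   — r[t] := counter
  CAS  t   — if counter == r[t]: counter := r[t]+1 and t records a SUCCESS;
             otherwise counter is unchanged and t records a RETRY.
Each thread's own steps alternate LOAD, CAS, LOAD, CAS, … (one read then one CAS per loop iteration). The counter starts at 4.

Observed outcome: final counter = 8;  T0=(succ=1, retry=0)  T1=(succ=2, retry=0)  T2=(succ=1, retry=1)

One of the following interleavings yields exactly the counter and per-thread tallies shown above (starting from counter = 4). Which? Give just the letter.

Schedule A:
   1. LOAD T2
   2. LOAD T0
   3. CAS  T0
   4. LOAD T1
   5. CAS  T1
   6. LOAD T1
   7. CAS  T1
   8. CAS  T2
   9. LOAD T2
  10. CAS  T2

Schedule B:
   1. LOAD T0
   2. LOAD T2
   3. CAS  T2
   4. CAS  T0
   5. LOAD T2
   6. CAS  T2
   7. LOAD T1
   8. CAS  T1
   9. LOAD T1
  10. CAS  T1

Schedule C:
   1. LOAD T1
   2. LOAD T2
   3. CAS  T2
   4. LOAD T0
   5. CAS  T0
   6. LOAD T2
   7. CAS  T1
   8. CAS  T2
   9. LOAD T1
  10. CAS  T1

Run A:
1. LOAD T2 → mem=4 r[T2]=4 [LOAD]
2. LOAD T0 → mem=4 r[T0]=4 [LOAD]
3. CAS T0 → mem=5 r[T0]=4 [OK]
4. LOAD T1 → mem=5 r[T1]=5 [LOAD]
5. CAS T1 → mem=6 r[T1]=5 [OK]
6. LOAD T1 → mem=6 r[T1]=6 [LOAD]
7. CAS T1 → mem=7 r[T1]=6 [OK]
8. CAS T2 → mem=7 r[T2]=4 [RETRY]
9. LOAD T2 → mem=7 r[T2]=7 [LOAD]
10. CAS T2 → mem=8 r[T2]=7 [OK]

A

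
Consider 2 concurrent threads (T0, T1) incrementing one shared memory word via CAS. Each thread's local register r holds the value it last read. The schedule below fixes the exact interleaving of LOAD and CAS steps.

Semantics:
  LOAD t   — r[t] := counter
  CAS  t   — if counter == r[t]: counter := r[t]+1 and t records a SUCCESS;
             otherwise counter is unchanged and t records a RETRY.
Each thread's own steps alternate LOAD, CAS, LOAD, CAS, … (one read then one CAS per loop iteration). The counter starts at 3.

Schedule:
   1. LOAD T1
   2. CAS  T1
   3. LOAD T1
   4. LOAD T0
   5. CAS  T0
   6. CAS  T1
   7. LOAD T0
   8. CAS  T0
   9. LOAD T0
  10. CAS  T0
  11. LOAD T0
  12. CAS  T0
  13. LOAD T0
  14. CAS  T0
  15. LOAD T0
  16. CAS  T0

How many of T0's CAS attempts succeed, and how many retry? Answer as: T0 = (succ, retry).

T0 = (6, 0)

step 1: T1 LOAD ⇒ load; ctr=3 reg=3
step 2: T1 CAS ⇒ ok; ctr=4 reg=3
step 3: T1 LOAD ⇒ load; ctr=4 reg=4
step 4: T0 LOAD ⇒ load; ctr=4 reg=4
step 5: T0 CAS ⇒ ok; ctr=5 reg=4
step 6: T1 CAS ⇒ retry; ctr=5 reg=4
step 7: T0 LOAD ⇒ load; ctr=5 reg=5
step 8: T0 CAS ⇒ ok; ctr=6 reg=5
step 9: T0 LOAD ⇒ load; ctr=6 reg=6
step 10: T0 CAS ⇒ ok; ctr=7 reg=6
step 11: T0 LOAD ⇒ load; ctr=7 reg=7
step 12: T0 CAS ⇒ ok; ctr=8 reg=7
step 13: T0 LOAD ⇒ load; ctr=8 reg=8
step 14: T0 CAS ⇒ ok; ctr=9 reg=8
step 15: T0 LOAD ⇒ load; ctr=9 reg=9
step 16: T0 CAS ⇒ ok; ctr=10 reg=9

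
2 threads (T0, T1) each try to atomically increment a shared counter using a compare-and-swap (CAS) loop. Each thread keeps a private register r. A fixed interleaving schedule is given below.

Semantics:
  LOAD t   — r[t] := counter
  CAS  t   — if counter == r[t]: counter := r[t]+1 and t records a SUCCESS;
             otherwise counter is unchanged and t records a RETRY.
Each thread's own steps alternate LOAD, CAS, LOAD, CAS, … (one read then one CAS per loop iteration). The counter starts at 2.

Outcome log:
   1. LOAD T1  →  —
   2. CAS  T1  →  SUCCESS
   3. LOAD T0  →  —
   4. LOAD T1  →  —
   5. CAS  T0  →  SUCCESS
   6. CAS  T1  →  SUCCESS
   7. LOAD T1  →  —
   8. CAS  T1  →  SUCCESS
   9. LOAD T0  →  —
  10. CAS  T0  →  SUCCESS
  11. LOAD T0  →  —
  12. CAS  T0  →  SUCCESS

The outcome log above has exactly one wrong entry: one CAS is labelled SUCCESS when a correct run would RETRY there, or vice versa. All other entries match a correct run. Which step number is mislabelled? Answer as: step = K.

step = 6

Reference trace:
T1 LOAD — after: cnt=2, r=2 — load
T1 CAS — after: cnt=3, r=2 — ok
T0 LOAD — after: cnt=3, r=3 — load
T1 LOAD — after: cnt=3, r=3 — load
T0 CAS — after: cnt=4, r=3 — ok
T1 CAS — after: cnt=4, r=3 — retry
T1 LOAD — after: cnt=4, r=4 — load
T1 CAS — after: cnt=5, r=4 — ok
T0 LOAD — after: cnt=5, r=5 — load
T0 CAS — after: cnt=6, r=5 — ok
T0 LOAD — after: cnt=6, r=6 — load
T0 CAS — after: cnt=7, r=6 — ok
Mismatch at 6.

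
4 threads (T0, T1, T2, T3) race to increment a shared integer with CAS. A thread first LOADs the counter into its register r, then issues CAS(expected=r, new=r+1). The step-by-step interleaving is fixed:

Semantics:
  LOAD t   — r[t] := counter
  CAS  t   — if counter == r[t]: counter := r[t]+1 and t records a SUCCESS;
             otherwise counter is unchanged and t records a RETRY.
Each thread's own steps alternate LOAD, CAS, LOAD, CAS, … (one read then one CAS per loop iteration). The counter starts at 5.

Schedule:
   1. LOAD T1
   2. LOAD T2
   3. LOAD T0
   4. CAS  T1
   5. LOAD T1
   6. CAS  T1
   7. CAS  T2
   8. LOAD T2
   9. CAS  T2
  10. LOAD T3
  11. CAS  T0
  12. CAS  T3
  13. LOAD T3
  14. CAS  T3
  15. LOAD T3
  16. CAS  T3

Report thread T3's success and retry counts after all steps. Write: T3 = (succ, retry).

T3 = (3, 0)

   1) LOAD T1:  M=5  r_T1=5
   2) LOAD T2:  M=5  r_T2=5
   3) LOAD T0:  M=5  r_T0=5
   4) CAS  T1:  M=6  r_T1=5 ✓
   5) LOAD T1:  M=6  r_T1=6
   6) CAS  T1:  M=7  r_T1=6 ✓
   7) CAS  T2:  M=7  r_T2=5 ✗
   8) LOAD T2:  M=7  r_T2=7
   9) CAS  T2:  M=8  r_T2=7 ✓
  10) LOAD T3:  M=8  r_T3=8
  11) CAS  T0:  M=8  r_T0=5 ✗
  12) CAS  T3:  M=9  r_T3=8 ✓
  13) LOAD T3:  M=9  r_T3=9
  14) CAS  T3:  M=10  r_T3=9 ✓
  15) LOAD T3:  M=10  r_T3=10
  16) CAS  T3:  M=11  r_T3=10 ✓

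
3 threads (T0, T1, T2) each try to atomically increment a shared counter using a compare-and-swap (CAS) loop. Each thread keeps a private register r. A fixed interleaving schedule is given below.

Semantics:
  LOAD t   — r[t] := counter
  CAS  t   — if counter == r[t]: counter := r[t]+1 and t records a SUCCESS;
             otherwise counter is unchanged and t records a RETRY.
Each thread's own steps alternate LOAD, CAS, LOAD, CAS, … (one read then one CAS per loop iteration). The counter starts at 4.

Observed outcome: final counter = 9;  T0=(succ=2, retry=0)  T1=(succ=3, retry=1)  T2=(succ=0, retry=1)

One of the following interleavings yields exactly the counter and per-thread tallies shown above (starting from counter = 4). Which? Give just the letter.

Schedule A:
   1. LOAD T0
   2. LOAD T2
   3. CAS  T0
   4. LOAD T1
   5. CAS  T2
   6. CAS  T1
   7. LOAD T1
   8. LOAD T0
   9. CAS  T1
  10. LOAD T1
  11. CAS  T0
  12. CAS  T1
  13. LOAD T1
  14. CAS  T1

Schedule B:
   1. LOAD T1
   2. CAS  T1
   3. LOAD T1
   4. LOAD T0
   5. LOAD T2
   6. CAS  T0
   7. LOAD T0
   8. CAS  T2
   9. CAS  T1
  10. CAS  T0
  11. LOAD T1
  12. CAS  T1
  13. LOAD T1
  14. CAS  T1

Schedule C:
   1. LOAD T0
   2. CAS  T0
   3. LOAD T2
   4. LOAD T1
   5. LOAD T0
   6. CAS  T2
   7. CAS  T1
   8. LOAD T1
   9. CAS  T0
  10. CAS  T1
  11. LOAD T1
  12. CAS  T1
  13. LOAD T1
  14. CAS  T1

Simulating candidate B:
T1 LOAD — after: cnt=4, r=4 — load
T1 CAS — after: cnt=5, r=4 — ok
T1 LOAD — after: cnt=5, r=5 — load
T0 LOAD — after: cnt=5, r=5 — load
T2 LOAD — after: cnt=5, r=5 — load
T0 CAS — after: cnt=6, r=5 — ok
T0 LOAD — after: cnt=6, r=6 — load
T2 CAS — after: cnt=6, r=5 — retry
T1 CAS — after: cnt=6, r=5 — retry
T0 CAS — after: cnt=7, r=6 — ok
T1 LOAD — after: cnt=7, r=7 — load
T1 CAS — after: cnt=8, r=7 — ok
T1 LOAD — after: cnt=8, r=8 — load
T1 CAS — after: cnt=9, r=8 — ok

B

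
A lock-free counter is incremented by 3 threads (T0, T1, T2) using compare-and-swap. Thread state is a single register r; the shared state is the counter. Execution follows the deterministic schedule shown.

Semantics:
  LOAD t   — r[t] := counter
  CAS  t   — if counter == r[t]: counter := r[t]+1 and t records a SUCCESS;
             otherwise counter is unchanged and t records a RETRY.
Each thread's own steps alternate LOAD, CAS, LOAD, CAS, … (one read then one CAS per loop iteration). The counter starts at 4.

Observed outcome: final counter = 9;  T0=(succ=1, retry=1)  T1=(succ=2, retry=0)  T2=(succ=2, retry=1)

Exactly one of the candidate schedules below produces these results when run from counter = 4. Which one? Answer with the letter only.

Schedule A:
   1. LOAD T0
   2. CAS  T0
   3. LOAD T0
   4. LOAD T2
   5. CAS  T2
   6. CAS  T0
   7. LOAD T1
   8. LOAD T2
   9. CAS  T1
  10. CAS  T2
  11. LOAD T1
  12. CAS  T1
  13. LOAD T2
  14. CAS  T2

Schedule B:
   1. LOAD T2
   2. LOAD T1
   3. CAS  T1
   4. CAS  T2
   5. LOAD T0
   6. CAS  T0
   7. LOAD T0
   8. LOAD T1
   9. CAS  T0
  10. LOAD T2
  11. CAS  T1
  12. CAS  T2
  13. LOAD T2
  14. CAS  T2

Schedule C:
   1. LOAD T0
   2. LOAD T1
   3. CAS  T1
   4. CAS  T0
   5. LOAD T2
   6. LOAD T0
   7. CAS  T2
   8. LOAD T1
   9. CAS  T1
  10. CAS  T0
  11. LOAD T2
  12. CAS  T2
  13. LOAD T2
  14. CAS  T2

Tracing schedule A:
[1] T0.load  rd  (counter 4, T0.r 4)
[2] T0.cas  hit  (counter 5, T0.r 4)
[3] T0.load  rd  (counter 5, T0.r 5)
[4] T2.load  rd  (counter 5, T2.r 5)
[5] T2.cas  hit  (counter 6, T2.r 5)
[6] T0.cas  miss  (counter 6, T0.r 5)
[7] T1.load  rd  (counter 6, T1.r 6)
[8] T2.load  rd  (counter 6, T2.r 6)
[9] T1.cas  hit  (counter 7, T1.r 6)
[10] T2.cas  miss  (counter 7, T2.r 6)
[11] T1.load  rd  (counter 7, T1.r 7)
[12] T1.cas  hit  (counter 8, T1.r 7)
[13] T2.load  rd  (counter 8, T2.r 8)
[14] T2.cas  hit  (counter 9, T2.r 8)

A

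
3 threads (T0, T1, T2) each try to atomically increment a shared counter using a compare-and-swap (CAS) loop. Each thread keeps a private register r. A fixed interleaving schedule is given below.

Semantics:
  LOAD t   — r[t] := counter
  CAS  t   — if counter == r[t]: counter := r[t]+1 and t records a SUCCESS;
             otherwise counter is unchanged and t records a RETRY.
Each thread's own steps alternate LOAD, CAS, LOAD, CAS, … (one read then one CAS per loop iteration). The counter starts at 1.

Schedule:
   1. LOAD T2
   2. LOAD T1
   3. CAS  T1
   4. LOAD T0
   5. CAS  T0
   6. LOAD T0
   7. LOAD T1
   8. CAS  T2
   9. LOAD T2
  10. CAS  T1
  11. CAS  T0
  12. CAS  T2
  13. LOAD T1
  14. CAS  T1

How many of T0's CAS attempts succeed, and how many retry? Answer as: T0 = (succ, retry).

T0 = (1, 1)

step 1: T2 LOAD ⇒ load; ctr=1 reg=1
step 2: T1 LOAD ⇒ load; ctr=1 reg=1
step 3: T1 CAS ⇒ ok; ctr=2 reg=1
step 4: T0 LOAD ⇒ load; ctr=2 reg=2
step 5: T0 CAS ⇒ ok; ctr=3 reg=2
step 6: T0 LOAD ⇒ load; ctr=3 reg=3
step 7: T1 LOAD ⇒ load; ctr=3 reg=3
step 8: T2 CAS ⇒ retry; ctr=3 reg=1
step 9: T2 LOAD ⇒ load; ctr=3 reg=3
step 10: T1 CAS ⇒ ok; ctr=4 reg=3
step 11: T0 CAS ⇒ retry; ctr=4 reg=3
step 12: T2 CAS ⇒ retry; ctr=4 reg=3
step 13: T1 LOAD ⇒ load; ctr=4 reg=4
step 14: T1 CAS ⇒ ok; ctr=5 reg=4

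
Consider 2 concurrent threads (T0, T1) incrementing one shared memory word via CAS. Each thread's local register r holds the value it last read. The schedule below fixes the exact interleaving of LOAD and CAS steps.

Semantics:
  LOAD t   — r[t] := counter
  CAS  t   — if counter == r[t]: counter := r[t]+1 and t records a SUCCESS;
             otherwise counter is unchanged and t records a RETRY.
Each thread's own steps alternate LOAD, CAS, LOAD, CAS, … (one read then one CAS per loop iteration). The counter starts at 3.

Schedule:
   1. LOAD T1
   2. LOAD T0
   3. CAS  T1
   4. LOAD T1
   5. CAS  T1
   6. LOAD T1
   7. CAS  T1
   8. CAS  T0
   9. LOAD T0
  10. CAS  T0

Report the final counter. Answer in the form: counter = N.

counter = 7

step 1: T1 LOAD ⇒ load; ctr=3 reg=3
step 2: T0 LOAD ⇒ load; ctr=3 reg=3
step 3: T1 CAS ⇒ ok; ctr=4 reg=3
step 4: T1 LOAD ⇒ load; ctr=4 reg=4
step 5: T1 CAS ⇒ ok; ctr=5 reg=4
step 6: T1 LOAD ⇒ load; ctr=5 reg=5
step 7: T1 CAS ⇒ ok; ctr=6 reg=5
step 8: T0 CAS ⇒ retry; ctr=6 reg=3
step 9: T0 LOAD ⇒ load; ctr=6 reg=6
step 10: T0 CAS ⇒ ok; ctr=7 reg=6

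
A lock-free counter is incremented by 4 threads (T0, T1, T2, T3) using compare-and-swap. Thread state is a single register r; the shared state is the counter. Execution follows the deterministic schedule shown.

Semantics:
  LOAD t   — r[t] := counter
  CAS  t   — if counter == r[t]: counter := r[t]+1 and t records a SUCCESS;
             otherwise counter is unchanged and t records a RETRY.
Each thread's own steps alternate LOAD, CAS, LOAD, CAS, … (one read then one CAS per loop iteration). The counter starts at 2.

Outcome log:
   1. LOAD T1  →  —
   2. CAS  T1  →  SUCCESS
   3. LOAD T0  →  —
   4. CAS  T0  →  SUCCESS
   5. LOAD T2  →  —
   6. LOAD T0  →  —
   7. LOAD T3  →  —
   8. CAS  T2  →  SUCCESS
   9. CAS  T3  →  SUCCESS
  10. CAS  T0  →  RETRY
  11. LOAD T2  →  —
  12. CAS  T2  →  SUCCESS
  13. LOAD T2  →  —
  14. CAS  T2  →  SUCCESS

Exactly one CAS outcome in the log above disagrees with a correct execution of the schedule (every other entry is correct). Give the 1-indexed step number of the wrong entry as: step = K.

Re-executing:
[1] T1.load  rd  (counter 2, T1.r 2)
[2] T1.cas  hit  (counter 3, T1.r 2)
[3] T0.load  rd  (counter 3, T0.r 3)
[4] T0.cas  hit  (counter 4, T0.r 3)
[5] T2.load  rd  (counter 4, T2.r 4)
[6] T0.load  rd  (counter 4, T0.r 4)
[7] T3.load  rd  (counter 4, T3.r 4)
[8] T2.cas  hit  (counter 5, T2.r 4)
[9] T3.cas  miss  (counter 5, T3.r 4)
[10] T0.cas  miss  (counter 5, T0.r 4)
[11] T2.load  rd  (counter 5, T2.r 5)
[12] T2.cas  hit  (counter 6, T2.r 5)
[13] T2.load  rd  (counter 6, T2.r 6)
[14] T2.cas  hit  (counter 7, T2.r 6)
Flip is step 9.

step = 9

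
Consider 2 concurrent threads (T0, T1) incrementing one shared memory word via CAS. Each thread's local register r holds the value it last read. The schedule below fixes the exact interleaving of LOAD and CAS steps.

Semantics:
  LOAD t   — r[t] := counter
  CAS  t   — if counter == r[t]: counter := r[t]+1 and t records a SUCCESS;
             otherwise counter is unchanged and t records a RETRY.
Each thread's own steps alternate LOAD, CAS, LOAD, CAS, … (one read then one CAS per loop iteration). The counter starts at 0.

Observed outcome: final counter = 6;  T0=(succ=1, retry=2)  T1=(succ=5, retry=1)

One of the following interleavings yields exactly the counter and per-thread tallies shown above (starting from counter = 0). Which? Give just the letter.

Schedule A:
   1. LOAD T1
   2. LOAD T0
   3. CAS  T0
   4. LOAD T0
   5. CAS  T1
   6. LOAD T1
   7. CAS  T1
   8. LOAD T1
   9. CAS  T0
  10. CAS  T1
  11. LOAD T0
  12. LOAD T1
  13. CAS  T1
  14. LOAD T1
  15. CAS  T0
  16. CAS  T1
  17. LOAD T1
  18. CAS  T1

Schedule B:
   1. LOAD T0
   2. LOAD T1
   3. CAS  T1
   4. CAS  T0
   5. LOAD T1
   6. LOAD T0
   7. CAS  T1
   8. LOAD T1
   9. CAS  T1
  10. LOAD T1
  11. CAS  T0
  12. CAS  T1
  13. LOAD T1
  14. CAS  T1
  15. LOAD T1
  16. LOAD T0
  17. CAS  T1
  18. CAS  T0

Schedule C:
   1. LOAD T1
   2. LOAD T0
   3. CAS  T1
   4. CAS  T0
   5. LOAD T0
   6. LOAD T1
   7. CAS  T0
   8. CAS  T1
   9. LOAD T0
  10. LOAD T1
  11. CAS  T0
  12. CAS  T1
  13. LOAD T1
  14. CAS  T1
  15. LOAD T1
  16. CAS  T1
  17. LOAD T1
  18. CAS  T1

Run A:
#1 T1 reads 0
#2 T0 reads 0
#3 T0 CAS(0→1) writes; counter now 1
#4 T0 reads 1
#5 T1 CAS(0→1) fails; counter now 1
#6 T1 reads 1
#7 T1 CAS(1→2) writes; counter now 2
#8 T1 reads 2
#9 T0 CAS(1→2) fails; counter now 2
#10 T1 CAS(2→3) writes; counter now 3
#11 T0 reads 3
#12 T1 reads 3
#13 T1 CAS(3→4) writes; counter now 4
#14 T1 reads 4
#15 T0 CAS(3→4) fails; counter now 4
#16 T1 CAS(4→5) writes; counter now 5
#17 T1 reads 5
#18 T1 CAS(5→6) writes; counter now 6

A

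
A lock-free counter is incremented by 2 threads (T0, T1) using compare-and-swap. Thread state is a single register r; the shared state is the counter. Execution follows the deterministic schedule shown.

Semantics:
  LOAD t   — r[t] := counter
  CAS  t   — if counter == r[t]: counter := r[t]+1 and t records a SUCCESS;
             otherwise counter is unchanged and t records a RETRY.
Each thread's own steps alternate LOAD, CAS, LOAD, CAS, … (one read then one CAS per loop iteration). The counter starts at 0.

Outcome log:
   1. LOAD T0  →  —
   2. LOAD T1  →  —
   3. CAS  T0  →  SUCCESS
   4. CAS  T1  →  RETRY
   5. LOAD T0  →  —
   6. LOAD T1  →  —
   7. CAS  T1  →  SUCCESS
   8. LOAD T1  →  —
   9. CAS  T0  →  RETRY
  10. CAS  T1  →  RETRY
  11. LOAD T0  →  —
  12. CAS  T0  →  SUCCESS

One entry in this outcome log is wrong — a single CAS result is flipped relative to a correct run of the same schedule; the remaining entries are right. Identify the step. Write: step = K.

step = 10

Reference trace:
T0 LOAD — after: cnt=0, r=0 — load
T1 LOAD — after: cnt=0, r=0 — load
T0 CAS — after: cnt=1, r=0 — ok
T1 CAS — after: cnt=1, r=0 — retry
T0 LOAD — after: cnt=1, r=1 — load
T1 LOAD — after: cnt=1, r=1 — load
T1 CAS — after: cnt=2, r=1 — ok
T1 LOAD — after: cnt=2, r=2 — load
T0 CAS — after: cnt=2, r=1 — retry
T1 CAS — after: cnt=3, r=2 — ok
T0 LOAD — after: cnt=3, r=3 — load
T0 CAS — after: cnt=4, r=3 — ok
Log disagrees first at step 10.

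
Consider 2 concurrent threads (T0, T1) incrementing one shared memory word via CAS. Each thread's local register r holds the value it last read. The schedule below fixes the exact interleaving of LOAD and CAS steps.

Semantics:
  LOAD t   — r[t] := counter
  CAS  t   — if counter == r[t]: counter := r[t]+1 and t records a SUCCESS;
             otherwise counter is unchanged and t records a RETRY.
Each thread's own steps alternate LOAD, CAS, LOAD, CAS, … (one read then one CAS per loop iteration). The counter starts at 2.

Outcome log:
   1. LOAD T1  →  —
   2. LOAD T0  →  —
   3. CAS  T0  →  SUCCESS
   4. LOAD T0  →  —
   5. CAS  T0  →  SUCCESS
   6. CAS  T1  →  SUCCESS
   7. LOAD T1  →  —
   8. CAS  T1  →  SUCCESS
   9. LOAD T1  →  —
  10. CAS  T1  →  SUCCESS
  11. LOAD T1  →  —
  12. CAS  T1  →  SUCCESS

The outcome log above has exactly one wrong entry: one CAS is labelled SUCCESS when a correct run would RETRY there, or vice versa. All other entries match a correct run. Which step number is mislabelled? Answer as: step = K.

step = 6

Correct run:
   1) LOAD T1:  M=2  r_T1=2
   2) LOAD T0:  M=2  r_T0=2
   3) CAS  T0:  M=3  r_T0=2 ✓
   4) LOAD T0:  M=3  r_T0=3
   5) CAS  T0:  M=4  r_T0=3 ✓
   6) CAS  T1:  M=4  r_T1=2 ✗
   7) LOAD T1:  M=4  r_T1=4
   8) CAS  T1:  M=5  r_T1=4 ✓
   9) LOAD T1:  M=5  r_T1=5
  10) CAS  T1:  M=6  r_T1=5 ✓
  11) LOAD T1:  M=6  r_T1=6
  12) CAS  T1:  M=7  r_T1=6 ✓
Log disagrees first at step 6.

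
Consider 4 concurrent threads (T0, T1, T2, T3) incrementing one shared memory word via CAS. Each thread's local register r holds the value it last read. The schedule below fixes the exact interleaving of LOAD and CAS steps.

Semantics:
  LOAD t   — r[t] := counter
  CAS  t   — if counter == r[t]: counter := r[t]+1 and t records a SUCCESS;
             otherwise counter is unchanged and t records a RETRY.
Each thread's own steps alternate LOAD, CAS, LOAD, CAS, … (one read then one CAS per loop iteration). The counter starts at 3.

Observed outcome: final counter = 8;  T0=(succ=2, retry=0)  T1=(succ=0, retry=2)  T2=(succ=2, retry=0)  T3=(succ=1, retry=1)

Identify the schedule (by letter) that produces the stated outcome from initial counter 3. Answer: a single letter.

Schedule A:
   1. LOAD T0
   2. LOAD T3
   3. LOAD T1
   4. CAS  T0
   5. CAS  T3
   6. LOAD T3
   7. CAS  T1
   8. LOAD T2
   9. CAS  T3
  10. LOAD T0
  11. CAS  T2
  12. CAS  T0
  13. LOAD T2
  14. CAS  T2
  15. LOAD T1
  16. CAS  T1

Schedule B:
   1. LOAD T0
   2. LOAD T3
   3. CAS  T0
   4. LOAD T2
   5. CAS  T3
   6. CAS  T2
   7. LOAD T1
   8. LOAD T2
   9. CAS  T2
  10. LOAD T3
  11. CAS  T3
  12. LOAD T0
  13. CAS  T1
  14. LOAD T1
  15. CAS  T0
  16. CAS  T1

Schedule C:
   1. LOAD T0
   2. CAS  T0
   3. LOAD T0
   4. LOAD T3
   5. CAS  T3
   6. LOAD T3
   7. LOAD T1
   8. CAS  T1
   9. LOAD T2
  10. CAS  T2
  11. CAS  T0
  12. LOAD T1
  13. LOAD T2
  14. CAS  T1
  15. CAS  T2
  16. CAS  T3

B

Tracing schedule B:
   1) LOAD T0:  M=3  r_T0=3
   2) LOAD T3:  M=3  r_T3=3
   3) CAS  T0:  M=4  r_T0=3 ✓
   4) LOAD T2:  M=4  r_T2=4
   5) CAS  T3:  M=4  r_T3=3 ✗
   6) CAS  T2:  M=5  r_T2=4 ✓
   7) LOAD T1:  M=5  r_T1=5
   8) LOAD T2:  M=5  r_T2=5
   9) CAS  T2:  M=6  r_T2=5 ✓
  10) LOAD T3:  M=6  r_T3=6
  11) CAS  T3:  M=7  r_T3=6 ✓
  12) LOAD T0:  M=7  r_T0=7
  13) CAS  T1:  M=7  r_T1=5 ✗
  14) LOAD T1:  M=7  r_T1=7
  15) CAS  T0:  M=8  r_T0=7 ✓
  16) CAS  T1:  M=8  r_T1=7 ✗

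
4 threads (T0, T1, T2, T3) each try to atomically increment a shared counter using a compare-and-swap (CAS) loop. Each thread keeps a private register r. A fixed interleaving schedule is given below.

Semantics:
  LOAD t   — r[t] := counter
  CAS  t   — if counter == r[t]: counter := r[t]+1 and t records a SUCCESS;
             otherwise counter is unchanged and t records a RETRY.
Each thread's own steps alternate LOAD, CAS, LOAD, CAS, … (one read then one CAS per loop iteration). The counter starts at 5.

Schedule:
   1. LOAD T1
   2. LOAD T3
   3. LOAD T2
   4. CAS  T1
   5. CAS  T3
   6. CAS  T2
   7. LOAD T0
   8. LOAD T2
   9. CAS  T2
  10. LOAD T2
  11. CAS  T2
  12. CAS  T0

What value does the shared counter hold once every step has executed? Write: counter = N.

counter = 8

#1 T1 reads 5
#2 T3 reads 5
#3 T2 reads 5
#4 T1 CAS(5→6) writes; counter now 6
#5 T3 CAS(5→6) fails; counter now 6
#6 T2 CAS(5→6) fails; counter now 6
#7 T0 reads 6
#8 T2 reads 6
#9 T2 CAS(6→7) writes; counter now 7
#10 T2 reads 7
#11 T2 CAS(7→8) writes; counter now 8
#12 T0 CAS(6→7) fails; counter now 8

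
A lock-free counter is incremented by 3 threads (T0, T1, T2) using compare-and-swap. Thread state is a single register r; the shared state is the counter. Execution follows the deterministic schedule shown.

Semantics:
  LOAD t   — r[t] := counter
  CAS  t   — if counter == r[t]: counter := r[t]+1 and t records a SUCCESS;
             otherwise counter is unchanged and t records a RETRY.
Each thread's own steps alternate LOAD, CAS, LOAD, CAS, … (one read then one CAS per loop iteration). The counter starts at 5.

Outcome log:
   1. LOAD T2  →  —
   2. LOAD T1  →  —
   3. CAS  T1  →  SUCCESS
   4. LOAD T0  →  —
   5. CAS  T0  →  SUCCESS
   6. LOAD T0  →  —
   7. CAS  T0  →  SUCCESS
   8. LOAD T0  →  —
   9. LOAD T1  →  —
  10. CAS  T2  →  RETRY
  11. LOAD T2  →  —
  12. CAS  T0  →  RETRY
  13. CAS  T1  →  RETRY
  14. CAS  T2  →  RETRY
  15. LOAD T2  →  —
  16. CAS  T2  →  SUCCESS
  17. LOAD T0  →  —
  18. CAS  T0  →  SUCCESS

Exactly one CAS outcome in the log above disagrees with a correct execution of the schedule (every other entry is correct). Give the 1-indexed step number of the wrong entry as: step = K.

Re-executing:
[1] T2.load  rd  (counter 5, T2.r 5)
[2] T1.load  rd  (counter 5, T1.r 5)
[3] T1.cas  hit  (counter 6, T1.r 5)
[4] T0.load  rd  (counter 6, T0.r 6)
[5] T0.cas  hit  (counter 7, T0.r 6)
[6] T0.load  rd  (counter 7, T0.r 7)
[7] T0.cas  hit  (counter 8, T0.r 7)
[8] T0.load  rd  (counter 8, T0.r 8)
[9] T1.load  rd  (counter 8, T1.r 8)
[10] T2.cas  miss  (counter 8, T2.r 5)
[11] T2.load  rd  (counter 8, T2.r 8)
[12] T0.cas  hit  (counter 9, T0.r 8)
[13] T1.cas  miss  (counter 9, T1.r 8)
[14] T2.cas  miss  (counter 9, T2.r 8)
[15] T2.load  rd  (counter 9, T2.r 9)
[16] T2.cas  hit  (counter 10, T2.r 9)
[17] T0.load  rd  (counter 10, T0.r 10)
[18] T0.cas  hit  (counter 11, T0.r 10)
Mismatch at 12.

step = 12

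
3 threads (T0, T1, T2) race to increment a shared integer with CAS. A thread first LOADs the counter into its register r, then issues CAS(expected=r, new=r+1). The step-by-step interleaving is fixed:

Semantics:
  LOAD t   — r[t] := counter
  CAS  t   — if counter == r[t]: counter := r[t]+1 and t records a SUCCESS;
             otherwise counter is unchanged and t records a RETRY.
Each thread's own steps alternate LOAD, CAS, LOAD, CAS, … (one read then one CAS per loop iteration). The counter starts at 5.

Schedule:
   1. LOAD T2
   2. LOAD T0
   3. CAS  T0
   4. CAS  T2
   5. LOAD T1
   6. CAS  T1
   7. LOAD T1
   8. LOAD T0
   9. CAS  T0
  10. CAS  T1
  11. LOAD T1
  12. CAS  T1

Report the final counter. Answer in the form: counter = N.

step 1: T2 LOAD ⇒ load; ctr=5 reg=5
step 2: T0 LOAD ⇒ load; ctr=5 reg=5
step 3: T0 CAS ⇒ ok; ctr=6 reg=5
step 4: T2 CAS ⇒ retry; ctr=6 reg=5
step 5: T1 LOAD ⇒ load; ctr=6 reg=6
step 6: T1 CAS ⇒ ok; ctr=7 reg=6
step 7: T1 LOAD ⇒ load; ctr=7 reg=7
step 8: T0 LOAD ⇒ load; ctr=7 reg=7
step 9: T0 CAS ⇒ ok; ctr=8 reg=7
step 10: T1 CAS ⇒ retry; ctr=8 reg=7
step 11: T1 LOAD ⇒ load; ctr=8 reg=8
step 12: T1 CAS ⇒ ok; ctr=9 reg=8

counter = 9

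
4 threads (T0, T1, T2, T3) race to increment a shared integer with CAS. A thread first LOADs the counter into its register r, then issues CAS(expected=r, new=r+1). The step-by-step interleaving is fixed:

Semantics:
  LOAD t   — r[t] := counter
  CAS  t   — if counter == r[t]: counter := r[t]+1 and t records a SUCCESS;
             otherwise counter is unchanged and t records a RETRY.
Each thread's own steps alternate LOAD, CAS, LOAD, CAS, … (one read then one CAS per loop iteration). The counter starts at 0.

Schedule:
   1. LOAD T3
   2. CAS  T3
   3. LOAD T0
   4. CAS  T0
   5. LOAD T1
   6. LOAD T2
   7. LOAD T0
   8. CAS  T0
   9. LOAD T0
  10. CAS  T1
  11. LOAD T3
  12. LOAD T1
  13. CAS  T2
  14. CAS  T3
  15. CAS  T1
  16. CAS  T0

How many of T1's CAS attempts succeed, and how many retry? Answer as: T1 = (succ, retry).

T1 = (0, 2)

T3 LOAD — after: cnt=0, r=0 — load
T3 CAS — after: cnt=1, r=0 — ok
T0 LOAD — after: cnt=1, r=1 — load
T0 CAS — after: cnt=2, r=1 — ok
T1 LOAD — after: cnt=2, r=2 — load
T2 LOAD — after: cnt=2, r=2 — load
T0 LOAD — after: cnt=2, r=2 — load
T0 CAS — after: cnt=3, r=2 — ok
T0 LOAD — after: cnt=3, r=3 — load
T1 CAS — after: cnt=3, r=2 — retry
T3 LOAD — after: cnt=3, r=3 — load
T1 LOAD — after: cnt=3, r=3 — load
T2 CAS — after: cnt=3, r=2 — retry
T3 CAS — after: cnt=4, r=3 — ok
T1 CAS — after: cnt=4, r=3 — retry
T0 CAS — after: cnt=4, r=3 — retry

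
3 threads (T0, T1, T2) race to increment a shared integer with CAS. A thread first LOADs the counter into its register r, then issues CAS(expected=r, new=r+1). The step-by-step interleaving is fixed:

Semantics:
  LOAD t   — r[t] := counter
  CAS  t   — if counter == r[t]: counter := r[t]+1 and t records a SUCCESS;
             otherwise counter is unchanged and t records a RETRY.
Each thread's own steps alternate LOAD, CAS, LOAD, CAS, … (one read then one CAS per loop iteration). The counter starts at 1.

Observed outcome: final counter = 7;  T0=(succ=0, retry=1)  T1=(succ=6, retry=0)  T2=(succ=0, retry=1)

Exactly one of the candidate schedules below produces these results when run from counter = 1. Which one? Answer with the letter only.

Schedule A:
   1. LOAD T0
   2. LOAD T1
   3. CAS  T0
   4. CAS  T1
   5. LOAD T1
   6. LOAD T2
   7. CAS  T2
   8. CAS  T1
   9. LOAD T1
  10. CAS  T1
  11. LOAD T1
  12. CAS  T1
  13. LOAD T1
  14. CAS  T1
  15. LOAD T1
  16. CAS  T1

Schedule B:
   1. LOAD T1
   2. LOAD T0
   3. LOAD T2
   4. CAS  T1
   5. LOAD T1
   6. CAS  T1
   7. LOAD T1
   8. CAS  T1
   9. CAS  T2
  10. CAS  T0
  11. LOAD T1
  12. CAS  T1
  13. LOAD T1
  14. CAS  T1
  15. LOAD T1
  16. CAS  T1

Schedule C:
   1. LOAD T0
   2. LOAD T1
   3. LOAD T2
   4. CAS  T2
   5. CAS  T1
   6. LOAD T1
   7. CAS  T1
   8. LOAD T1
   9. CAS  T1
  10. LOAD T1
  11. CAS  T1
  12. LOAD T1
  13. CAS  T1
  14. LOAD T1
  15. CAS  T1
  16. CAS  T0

B

Tracing schedule B:
#1 T1 reads 1
#2 T0 reads 1
#3 T2 reads 1
#4 T1 CAS(1→2) writes; counter now 2
#5 T1 reads 2
#6 T1 CAS(2→3) writes; counter now 3
#7 T1 reads 3
#8 T1 CAS(3→4) writes; counter now 4
#9 T2 CAS(1→2) fails; counter now 4
#10 T0 CAS(1→2) fails; counter now 4
#11 T1 reads 4
#12 T1 CAS(4→5) writes; counter now 5
#13 T1 reads 5
#14 T1 CAS(5→6) writes; counter now 6
#15 T1 reads 6
#16 T1 CAS(6→7) writes; counter now 7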